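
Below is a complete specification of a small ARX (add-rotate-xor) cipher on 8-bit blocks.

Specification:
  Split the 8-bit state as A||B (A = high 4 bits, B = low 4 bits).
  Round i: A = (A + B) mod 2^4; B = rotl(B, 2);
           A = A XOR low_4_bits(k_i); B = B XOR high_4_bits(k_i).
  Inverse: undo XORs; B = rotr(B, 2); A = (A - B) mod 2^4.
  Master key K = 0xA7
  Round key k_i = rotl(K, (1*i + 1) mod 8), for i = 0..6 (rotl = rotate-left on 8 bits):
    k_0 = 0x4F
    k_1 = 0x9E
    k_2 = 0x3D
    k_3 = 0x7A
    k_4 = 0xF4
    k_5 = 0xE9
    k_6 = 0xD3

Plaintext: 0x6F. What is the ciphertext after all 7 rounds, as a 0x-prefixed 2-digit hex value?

s_0 = plaintext = 0x6F
s_1 = Round(s_0, k_0) = 0xAB
s_2 = Round(s_1, k_1) = 0xB7
s_3 = Round(s_2, k_2) = 0xFE
s_4 = Round(s_3, k_3) = 0x7C
s_5 = Round(s_4, k_4) = 0x7C
s_6 = Round(s_5, k_5) = 0xAD
s_7 = Round(s_6, k_6) = 0x4A

0x4A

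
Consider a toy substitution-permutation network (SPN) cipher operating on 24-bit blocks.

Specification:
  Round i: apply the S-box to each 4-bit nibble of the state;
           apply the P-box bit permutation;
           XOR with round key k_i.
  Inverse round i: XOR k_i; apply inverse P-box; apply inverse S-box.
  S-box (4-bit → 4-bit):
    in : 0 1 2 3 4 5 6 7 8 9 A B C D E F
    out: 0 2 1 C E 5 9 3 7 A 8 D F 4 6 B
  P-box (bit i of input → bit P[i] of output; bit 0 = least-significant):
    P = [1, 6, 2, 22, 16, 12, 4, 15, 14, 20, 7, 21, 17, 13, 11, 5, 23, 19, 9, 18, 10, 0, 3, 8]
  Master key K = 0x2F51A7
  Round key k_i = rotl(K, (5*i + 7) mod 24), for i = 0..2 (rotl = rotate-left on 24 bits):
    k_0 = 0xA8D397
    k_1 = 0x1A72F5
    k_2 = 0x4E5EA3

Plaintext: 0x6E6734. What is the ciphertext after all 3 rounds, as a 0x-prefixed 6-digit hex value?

s_0 = plaintext = 0x6E6734
s_1 = Round(s_0, k_0) = 0xF214E3
s_2 = Round(s_1, k_1) = 0xEA4760
s_3 = Round(s_2, k_2) = 0x5BB68A

0x5BB68A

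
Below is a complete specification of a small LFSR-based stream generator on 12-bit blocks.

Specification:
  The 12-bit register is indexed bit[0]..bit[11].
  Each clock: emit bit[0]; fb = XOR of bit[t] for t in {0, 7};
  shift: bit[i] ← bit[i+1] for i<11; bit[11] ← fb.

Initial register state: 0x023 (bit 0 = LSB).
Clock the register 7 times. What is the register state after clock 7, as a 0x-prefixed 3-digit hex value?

0x860

reg_0 = 0x023
clock 1: out=1, reg = 0x811
clock 2: out=1, reg = 0xC08
clock 3: out=0, reg = 0x604
clock 4: out=0, reg = 0x302
clock 5: out=0, reg = 0x181
clock 6: out=1, reg = 0x0C0
clock 7: out=0, reg = 0x860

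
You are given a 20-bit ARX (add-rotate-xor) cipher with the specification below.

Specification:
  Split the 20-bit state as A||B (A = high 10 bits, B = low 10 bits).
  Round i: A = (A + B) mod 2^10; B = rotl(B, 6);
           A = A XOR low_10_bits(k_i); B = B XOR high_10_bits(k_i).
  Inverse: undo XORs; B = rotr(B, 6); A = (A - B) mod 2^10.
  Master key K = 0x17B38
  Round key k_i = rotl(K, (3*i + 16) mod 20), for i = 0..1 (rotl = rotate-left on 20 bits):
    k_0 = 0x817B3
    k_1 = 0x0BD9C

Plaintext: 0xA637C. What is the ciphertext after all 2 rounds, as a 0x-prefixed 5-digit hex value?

s_0 = plaintext = 0xA637C
s_1 = Round(s_0, k_0) = 0x69D32
s_2 = Round(s_1, k_1) = 0xD14BC

0xD14BC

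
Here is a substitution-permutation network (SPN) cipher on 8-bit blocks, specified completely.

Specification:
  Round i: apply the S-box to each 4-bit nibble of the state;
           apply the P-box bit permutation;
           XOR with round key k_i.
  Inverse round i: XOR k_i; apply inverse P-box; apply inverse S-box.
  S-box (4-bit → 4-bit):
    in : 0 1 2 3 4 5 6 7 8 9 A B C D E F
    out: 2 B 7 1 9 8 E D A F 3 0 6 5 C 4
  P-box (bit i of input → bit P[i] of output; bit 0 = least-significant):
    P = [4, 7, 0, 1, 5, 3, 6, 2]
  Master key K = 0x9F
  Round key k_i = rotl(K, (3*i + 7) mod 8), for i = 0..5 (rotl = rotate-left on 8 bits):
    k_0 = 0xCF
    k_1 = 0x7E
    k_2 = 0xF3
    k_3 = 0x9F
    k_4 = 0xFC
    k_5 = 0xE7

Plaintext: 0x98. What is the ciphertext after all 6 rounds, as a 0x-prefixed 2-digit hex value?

s_0 = plaintext = 0x98
s_1 = Round(s_0, k_0) = 0x21
s_2 = Round(s_1, k_1) = 0x84
s_3 = Round(s_2, k_2) = 0xED
s_4 = Round(s_3, k_3) = 0xCA
s_5 = Round(s_4, k_4) = 0x24
s_6 = Round(s_5, k_5) = 0x9D

0x9D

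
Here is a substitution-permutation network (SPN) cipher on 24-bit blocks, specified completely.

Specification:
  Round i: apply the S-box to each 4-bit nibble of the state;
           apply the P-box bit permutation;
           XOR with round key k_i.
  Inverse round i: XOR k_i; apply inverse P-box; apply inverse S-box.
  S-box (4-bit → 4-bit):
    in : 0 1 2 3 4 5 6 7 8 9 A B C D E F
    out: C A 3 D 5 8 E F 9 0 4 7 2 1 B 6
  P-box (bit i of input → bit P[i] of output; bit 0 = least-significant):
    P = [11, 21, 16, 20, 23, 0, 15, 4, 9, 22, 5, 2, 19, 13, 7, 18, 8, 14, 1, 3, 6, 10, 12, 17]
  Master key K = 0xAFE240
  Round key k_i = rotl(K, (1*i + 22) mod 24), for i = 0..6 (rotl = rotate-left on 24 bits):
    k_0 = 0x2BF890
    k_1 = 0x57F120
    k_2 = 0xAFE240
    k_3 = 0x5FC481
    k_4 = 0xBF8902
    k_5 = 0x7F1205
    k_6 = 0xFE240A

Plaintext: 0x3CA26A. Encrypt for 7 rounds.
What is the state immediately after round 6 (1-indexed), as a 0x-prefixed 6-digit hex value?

s_0 = plaintext = 0x3CA26A
s_1 = Round(s_0, k_0) = 0x682A41
s_2 = Round(s_1, k_1) = 0xED4408
s_3 = Round(s_2, k_2) = 0xB56DB0
s_4 = Round(s_3, k_3) = 0xCA7248
s_5 = Round(s_4, k_4) = 0x632780
s_6 = Round(s_5, k_5) = 0xA4253B
s_7 = Round(s_6, k_6) = 0x579D1C

0xA4253B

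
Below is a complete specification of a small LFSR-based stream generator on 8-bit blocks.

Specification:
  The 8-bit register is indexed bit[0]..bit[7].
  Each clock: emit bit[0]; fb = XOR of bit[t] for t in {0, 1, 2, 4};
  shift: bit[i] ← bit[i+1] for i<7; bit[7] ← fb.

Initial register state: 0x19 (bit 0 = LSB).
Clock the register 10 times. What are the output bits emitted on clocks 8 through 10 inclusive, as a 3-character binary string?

reg_0 = 0x19
clock 1: out=1, reg = 0x0C
clock 2: out=0, reg = 0x86
clock 3: out=0, reg = 0x43
clock 4: out=1, reg = 0x21
clock 5: out=1, reg = 0x90
clock 6: out=0, reg = 0xC8
clock 7: out=0, reg = 0x64
clock 8: out=0, reg = 0xB2
clock 9: out=0, reg = 0x59
clock 10: out=1, reg = 0x2C

001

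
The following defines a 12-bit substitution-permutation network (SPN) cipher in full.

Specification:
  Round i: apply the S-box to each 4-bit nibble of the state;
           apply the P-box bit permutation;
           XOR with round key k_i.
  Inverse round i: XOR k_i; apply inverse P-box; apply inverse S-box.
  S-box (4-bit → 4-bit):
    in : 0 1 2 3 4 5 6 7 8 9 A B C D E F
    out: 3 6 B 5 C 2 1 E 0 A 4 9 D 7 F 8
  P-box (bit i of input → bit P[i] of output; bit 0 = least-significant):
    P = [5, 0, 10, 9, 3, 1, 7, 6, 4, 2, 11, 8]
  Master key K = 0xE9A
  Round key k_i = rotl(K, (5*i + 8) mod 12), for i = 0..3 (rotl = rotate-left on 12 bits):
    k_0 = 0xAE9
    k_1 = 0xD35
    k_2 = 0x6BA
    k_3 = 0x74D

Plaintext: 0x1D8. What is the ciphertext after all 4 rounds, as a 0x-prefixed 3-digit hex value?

0xE38

s_0 = plaintext = 0x1D8
s_1 = Round(s_0, k_0) = 0x267
s_2 = Round(s_1, k_1) = 0xA28
s_3 = Round(s_2, k_2) = 0xEF0
s_4 = Round(s_3, k_3) = 0xE38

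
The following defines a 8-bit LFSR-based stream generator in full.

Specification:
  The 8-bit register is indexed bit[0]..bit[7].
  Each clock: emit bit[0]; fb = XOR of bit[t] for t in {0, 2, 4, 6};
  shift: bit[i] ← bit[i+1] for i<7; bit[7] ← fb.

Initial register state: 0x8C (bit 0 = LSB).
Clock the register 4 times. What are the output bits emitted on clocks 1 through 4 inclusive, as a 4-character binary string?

0011

reg_0 = 0x8C
clock 1: out=0, reg = 0xC6
clock 2: out=0, reg = 0x63
clock 3: out=1, reg = 0x31
clock 4: out=1, reg = 0x18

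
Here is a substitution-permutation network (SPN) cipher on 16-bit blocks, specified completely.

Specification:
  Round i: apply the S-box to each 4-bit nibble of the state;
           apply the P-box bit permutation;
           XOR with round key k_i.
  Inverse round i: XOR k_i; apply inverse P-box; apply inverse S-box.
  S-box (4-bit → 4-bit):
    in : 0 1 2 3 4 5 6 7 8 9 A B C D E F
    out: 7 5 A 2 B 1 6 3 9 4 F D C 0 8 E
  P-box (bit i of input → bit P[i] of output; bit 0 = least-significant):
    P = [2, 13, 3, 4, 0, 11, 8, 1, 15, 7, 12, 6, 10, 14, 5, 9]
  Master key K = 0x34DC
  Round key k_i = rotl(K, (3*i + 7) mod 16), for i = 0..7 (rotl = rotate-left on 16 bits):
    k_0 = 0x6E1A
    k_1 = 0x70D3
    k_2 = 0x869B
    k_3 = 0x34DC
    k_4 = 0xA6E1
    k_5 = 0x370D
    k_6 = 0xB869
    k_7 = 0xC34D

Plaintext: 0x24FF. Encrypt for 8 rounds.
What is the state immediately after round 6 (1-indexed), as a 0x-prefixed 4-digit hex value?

0x62CF

s_0 = plaintext = 0x24FF
s_1 = Round(s_0, k_0) = 0x85C0
s_2 = Round(s_1, k_1) = 0xD7DD
s_3 = Round(s_2, k_2) = 0x061B
s_4 = Round(s_3, k_3) = 0x6161
s_5 = Round(s_4, k_4) = 0x7FCD
s_6 = Round(s_5, k_5) = 0x62CF
s_7 = Round(s_6, k_6) = 0xD993
s_8 = Round(s_7, k_7) = 0xF24D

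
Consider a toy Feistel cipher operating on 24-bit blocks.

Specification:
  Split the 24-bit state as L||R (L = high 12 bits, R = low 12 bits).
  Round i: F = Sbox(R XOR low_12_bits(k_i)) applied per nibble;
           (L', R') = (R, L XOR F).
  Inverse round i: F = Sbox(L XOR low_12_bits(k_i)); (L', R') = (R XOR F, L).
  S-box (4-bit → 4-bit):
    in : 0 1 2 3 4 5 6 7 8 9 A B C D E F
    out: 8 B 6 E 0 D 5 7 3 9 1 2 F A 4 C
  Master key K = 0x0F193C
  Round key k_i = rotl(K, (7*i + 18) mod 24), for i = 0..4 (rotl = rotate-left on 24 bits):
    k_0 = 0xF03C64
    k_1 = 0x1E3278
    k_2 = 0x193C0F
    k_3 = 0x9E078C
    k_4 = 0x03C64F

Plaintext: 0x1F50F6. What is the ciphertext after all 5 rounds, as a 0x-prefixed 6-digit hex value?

0x80E46A

s_0 = plaintext = 0x1F50F6
s_1 = Round(s_0, k_0) = 0x0F6E63
s_2 = Round(s_1, k_1) = 0xE63F44
s_3 = Round(s_2, k_2) = 0xF44061
s_4 = Round(s_3, k_3) = 0x06180E
s_5 = Round(s_4, k_4) = 0x80E46A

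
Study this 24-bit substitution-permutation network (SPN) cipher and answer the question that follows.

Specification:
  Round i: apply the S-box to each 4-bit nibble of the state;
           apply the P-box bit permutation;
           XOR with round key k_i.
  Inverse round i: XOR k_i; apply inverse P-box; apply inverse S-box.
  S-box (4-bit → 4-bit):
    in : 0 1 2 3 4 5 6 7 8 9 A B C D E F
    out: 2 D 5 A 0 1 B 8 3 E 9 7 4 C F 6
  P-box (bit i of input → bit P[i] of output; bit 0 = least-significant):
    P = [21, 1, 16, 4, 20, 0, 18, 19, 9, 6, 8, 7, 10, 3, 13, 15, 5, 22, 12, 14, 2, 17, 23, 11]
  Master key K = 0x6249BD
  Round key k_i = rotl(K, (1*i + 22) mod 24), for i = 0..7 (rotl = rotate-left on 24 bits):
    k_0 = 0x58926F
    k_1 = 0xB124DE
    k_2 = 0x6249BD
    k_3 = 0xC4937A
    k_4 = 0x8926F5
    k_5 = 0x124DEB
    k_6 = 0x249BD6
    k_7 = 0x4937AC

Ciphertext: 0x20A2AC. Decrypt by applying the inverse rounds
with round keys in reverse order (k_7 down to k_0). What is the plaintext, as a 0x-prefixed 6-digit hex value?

0x3541C5

s_0 = ciphertext = 0x20A2AC
s_1 = InvRound(s_0, k_7) = 0x4FAC72
s_2 = InvRound(s_1, k_6) = 0x8B2172
s_3 = InvRound(s_2, k_5) = 0xD7B76D
s_4 = InvRound(s_3, k_4) = 0x0F3D17
s_5 = InvRound(s_4, k_3) = 0xE8E83C
s_6 = InvRound(s_5, k_2) = 0xF4DD34
s_7 = InvRound(s_6, k_1) = 0x7E99CF
s_8 = InvRound(s_7, k_0) = 0x3541C5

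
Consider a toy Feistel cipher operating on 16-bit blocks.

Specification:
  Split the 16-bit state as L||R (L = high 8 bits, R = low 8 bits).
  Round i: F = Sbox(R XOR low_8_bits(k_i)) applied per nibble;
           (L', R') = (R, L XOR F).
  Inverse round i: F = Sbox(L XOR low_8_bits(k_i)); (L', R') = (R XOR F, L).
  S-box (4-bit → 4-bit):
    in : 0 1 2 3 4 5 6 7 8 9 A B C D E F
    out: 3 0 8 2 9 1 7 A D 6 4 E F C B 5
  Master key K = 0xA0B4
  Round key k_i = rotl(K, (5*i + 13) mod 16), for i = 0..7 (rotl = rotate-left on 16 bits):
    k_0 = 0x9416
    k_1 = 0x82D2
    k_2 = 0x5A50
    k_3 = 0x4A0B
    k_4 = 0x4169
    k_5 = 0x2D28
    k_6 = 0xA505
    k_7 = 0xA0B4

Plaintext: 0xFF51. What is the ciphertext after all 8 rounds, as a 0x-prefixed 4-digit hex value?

s_0 = plaintext = 0xFF51
s_1 = Round(s_0, k_0) = 0x5165
s_2 = Round(s_1, k_1) = 0x65BB
s_3 = Round(s_2, k_2) = 0xBBDB
s_4 = Round(s_3, k_3) = 0xDB78
s_5 = Round(s_4, k_4) = 0x78DB
s_6 = Round(s_5, k_5) = 0xDB2A
s_7 = Round(s_6, k_6) = 0x2A5E
s_8 = Round(s_7, k_7) = 0x5E9E

0x5E9E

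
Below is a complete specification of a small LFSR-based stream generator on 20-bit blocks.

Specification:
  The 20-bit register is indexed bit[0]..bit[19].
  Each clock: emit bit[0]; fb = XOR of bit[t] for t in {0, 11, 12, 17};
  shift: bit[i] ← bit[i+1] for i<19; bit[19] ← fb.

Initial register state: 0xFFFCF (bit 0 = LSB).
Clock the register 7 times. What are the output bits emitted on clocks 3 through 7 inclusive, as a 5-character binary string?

11001

reg_0 = 0xFFFCF
clock 1: out=1, reg = 0x7FFE7
clock 2: out=1, reg = 0x3FFF3
clock 3: out=1, reg = 0x1FFF9
clock 4: out=1, reg = 0x8FFFC
clock 5: out=0, reg = 0x47FFE
clock 6: out=0, reg = 0x23FFF
clock 7: out=1, reg = 0x11FFF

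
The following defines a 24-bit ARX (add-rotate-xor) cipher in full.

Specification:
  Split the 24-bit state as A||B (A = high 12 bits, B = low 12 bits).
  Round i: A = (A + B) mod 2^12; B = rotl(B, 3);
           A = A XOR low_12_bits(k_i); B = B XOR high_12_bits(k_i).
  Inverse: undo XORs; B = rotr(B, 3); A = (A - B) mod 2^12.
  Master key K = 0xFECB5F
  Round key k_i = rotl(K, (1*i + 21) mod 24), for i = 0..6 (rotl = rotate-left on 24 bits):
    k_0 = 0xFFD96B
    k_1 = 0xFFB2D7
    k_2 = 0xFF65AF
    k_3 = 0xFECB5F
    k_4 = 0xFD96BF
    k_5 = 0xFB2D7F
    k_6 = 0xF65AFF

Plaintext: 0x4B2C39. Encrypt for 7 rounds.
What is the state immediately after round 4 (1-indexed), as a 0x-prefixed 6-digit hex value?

0x867962

s_0 = plaintext = 0x4B2C39
s_1 = Round(s_0, k_0) = 0x980E33
s_2 = Round(s_1, k_1) = 0x564E64
s_3 = Round(s_2, k_2) = 0x667CD1
s_4 = Round(s_3, k_3) = 0x867962
s_5 = Round(s_4, k_4) = 0x7764CD
s_6 = Round(s_5, k_5) = 0x13C9D8
s_7 = Round(s_6, k_6) = 0x1EB1A1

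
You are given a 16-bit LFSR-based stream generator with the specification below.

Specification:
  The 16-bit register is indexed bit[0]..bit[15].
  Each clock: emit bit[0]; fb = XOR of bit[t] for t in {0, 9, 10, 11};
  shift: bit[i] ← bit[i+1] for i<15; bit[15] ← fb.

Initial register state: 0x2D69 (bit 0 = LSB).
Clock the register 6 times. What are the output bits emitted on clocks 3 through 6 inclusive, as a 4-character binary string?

reg_0 = 0x2D69
clock 1: out=1, reg = 0x96B4
clock 2: out=0, reg = 0x4B5A
clock 3: out=0, reg = 0x25AD
clock 4: out=1, reg = 0x12D6
clock 5: out=0, reg = 0x896B
clock 6: out=1, reg = 0x44B5

0101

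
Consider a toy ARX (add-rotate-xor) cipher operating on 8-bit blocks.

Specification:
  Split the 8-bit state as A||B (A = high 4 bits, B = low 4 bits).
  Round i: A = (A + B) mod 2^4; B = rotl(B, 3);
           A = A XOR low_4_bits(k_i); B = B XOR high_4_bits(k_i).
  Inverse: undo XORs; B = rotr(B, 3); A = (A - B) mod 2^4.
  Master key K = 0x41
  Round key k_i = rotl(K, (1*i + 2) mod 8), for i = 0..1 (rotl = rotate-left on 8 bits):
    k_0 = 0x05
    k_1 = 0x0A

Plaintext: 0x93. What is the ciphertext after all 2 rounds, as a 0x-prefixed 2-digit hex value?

0x8C

s_0 = plaintext = 0x93
s_1 = Round(s_0, k_0) = 0x99
s_2 = Round(s_1, k_1) = 0x8C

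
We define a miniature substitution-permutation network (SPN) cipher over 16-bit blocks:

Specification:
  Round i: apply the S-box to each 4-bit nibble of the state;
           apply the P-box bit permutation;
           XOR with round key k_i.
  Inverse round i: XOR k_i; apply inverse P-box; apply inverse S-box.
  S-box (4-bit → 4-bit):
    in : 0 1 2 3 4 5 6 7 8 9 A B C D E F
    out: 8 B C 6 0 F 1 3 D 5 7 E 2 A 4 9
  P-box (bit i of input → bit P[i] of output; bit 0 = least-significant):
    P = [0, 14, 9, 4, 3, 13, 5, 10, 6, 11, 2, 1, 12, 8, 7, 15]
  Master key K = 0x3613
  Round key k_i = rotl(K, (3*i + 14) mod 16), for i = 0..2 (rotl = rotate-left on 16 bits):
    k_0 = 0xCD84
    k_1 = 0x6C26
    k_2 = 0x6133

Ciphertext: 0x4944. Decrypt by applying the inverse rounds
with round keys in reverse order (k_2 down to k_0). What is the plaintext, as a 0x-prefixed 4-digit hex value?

0x3F9F

s_0 = ciphertext = 0x4944
s_1 = InvRound(s_0, k_2) = 0x453F
s_2 = InvRound(s_1, k_1) = 0xCC7F
s_3 = InvRound(s_2, k_0) = 0x3F9F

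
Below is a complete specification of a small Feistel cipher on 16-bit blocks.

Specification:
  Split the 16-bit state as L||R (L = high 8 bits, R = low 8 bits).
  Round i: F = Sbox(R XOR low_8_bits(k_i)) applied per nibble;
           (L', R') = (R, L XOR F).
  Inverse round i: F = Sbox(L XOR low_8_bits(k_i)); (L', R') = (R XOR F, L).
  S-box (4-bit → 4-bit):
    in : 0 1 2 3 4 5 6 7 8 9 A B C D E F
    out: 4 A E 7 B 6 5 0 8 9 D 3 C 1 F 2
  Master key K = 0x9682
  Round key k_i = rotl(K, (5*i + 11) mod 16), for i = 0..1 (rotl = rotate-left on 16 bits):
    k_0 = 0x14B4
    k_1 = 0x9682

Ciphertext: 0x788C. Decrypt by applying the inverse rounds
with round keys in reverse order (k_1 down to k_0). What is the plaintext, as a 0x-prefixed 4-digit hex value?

0xDEA1

s_0 = ciphertext = 0x788C
s_1 = InvRound(s_0, k_1) = 0xA178
s_2 = InvRound(s_1, k_0) = 0xDEA1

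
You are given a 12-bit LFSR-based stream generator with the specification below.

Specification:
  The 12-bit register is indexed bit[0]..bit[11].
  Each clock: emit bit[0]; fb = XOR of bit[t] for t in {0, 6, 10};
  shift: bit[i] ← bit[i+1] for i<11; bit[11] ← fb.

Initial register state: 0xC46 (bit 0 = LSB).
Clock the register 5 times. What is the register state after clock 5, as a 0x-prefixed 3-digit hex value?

0x262

reg_0 = 0xC46
clock 1: out=0, reg = 0x623
clock 2: out=1, reg = 0x311
clock 3: out=1, reg = 0x988
clock 4: out=0, reg = 0x4C4
clock 5: out=0, reg = 0x262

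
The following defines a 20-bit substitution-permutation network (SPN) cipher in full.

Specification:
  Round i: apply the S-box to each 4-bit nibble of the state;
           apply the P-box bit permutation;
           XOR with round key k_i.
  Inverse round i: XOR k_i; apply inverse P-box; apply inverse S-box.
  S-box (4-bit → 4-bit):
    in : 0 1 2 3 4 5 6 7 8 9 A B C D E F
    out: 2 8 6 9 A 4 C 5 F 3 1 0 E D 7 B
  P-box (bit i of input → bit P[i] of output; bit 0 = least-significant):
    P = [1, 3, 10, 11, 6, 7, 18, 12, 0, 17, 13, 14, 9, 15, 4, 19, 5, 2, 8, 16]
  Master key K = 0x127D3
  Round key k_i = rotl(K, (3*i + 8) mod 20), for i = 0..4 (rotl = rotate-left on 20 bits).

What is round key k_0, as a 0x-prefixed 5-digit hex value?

0x7D312

K = 0x127D3
k_0 = rotl(K, (3*0+8) mod 20) = rotl(K, 8) = 0x7D312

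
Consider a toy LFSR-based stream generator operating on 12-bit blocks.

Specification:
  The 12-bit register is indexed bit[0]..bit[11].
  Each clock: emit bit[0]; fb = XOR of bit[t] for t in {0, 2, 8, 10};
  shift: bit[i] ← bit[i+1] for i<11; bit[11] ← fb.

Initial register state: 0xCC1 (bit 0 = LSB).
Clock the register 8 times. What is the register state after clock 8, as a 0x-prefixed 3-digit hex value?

0x86C

reg_0 = 0xCC1
clock 1: out=1, reg = 0x660
clock 2: out=0, reg = 0xB30
clock 3: out=0, reg = 0xD98
clock 4: out=0, reg = 0x6CC
clock 5: out=0, reg = 0x366
clock 6: out=0, reg = 0x1B3
clock 7: out=1, reg = 0x0D9
clock 8: out=1, reg = 0x86C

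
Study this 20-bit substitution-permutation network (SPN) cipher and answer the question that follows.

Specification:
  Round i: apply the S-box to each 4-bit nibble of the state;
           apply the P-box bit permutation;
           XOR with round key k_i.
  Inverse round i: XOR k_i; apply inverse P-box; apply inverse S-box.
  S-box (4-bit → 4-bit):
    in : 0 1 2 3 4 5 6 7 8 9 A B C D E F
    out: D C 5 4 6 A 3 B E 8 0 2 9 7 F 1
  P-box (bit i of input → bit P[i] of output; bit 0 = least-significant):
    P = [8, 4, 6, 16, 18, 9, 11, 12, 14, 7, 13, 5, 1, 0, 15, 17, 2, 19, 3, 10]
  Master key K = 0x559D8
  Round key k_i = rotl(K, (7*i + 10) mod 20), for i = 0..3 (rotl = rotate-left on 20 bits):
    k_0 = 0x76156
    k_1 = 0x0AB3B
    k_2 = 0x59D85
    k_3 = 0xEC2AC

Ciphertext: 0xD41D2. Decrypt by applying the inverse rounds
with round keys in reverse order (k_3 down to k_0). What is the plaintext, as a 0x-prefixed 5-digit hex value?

0x02571

s_0 = ciphertext = 0xD41D2
s_1 = InvRound(s_0, k_3) = 0x209BE
s_2 = InvRound(s_1, k_2) = 0x1E9C5
s_3 = InvRound(s_2, k_1) = 0x2F7B8
s_4 = InvRound(s_3, k_0) = 0x02571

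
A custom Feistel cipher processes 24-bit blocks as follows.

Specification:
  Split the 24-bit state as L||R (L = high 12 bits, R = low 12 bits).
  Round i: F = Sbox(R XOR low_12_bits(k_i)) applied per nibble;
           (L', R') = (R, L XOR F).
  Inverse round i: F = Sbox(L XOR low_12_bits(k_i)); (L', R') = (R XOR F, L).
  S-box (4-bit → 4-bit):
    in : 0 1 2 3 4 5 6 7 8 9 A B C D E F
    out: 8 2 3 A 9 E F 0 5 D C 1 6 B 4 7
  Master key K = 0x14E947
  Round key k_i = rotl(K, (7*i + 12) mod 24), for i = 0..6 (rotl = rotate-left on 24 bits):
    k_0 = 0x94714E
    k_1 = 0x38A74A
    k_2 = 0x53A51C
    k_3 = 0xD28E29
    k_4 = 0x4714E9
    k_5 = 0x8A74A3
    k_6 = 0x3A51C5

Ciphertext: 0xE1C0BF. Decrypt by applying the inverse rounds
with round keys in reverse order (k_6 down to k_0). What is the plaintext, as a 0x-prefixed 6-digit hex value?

s_0 = ciphertext = 0xE1C0BF
s_1 = InvRound(s_0, k_6) = 0x702E1C
s_2 = InvRound(s_1, k_5) = 0x4DE702
s_3 = InvRound(s_2, k_4) = 0xFA24DE
s_4 = InvRound(s_3, k_3) = 0x68FFA2
s_5 = InvRound(s_4, k_2) = 0x57868F
s_6 = InvRound(s_5, k_1) = 0x52C578
s_7 = InvRound(s_6, k_0) = 0xC8B52C

0xC8B52C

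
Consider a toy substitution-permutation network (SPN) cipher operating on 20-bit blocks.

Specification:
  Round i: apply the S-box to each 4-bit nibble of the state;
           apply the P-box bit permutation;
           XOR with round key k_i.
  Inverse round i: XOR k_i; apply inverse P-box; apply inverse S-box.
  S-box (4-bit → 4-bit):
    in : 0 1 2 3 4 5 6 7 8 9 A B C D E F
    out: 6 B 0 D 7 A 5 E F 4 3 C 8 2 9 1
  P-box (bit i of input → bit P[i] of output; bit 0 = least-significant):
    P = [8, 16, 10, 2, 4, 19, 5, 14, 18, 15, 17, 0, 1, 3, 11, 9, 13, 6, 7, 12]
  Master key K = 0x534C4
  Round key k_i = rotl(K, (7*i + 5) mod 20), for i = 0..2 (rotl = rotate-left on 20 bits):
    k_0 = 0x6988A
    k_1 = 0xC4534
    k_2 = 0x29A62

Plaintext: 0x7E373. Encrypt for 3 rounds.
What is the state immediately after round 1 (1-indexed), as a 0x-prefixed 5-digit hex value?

s_0 = plaintext = 0x7E373
s_1 = Round(s_0, k_0) = 0x8CF6D
s_2 = Round(s_1, k_1) = 0x977C4
s_3 = Round(s_2, k_2) = 0x155EB

0x8CF6D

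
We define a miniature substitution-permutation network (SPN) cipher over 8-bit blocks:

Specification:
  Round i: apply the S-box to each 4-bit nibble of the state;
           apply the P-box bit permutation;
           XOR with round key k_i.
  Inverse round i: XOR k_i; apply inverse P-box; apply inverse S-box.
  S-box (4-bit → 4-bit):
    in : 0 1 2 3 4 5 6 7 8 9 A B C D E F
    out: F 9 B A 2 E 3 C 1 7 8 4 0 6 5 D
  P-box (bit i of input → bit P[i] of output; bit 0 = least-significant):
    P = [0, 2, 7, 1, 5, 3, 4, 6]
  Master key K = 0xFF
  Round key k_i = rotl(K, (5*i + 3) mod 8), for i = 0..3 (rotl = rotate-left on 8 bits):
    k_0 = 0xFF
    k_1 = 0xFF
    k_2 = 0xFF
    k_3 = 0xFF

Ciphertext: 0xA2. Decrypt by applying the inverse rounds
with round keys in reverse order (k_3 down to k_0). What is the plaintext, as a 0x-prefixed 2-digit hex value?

s_0 = ciphertext = 0xA2
s_1 = InvRound(s_0, k_3) = 0x56
s_2 = InvRound(s_1, k_2) = 0x6E
s_3 = InvRound(s_2, k_1) = 0xBE
s_4 = InvRound(s_3, k_0) = 0xA8

0xA8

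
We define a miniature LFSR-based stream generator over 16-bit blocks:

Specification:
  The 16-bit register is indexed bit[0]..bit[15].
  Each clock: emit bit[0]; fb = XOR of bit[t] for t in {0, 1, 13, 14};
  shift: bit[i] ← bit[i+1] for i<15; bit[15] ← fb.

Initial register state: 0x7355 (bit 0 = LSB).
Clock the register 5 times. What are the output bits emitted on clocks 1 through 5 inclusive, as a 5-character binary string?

reg_0 = 0x7355
clock 1: out=1, reg = 0xB9AA
clock 2: out=0, reg = 0x5CD5
clock 3: out=1, reg = 0x2E6A
clock 4: out=0, reg = 0x1735
clock 5: out=1, reg = 0x8B9A

10101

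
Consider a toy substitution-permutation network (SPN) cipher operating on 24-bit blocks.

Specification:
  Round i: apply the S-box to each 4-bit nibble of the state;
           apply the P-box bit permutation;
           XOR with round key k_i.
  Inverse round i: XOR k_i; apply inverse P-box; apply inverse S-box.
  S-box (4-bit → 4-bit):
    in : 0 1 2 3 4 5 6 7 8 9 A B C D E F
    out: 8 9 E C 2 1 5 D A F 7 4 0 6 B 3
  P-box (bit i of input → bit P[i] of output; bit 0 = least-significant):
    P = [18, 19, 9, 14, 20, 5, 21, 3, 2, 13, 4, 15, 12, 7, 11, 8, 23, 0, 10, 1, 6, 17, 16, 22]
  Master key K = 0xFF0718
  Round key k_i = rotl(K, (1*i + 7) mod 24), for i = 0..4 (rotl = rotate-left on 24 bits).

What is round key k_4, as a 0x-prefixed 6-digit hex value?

K = 0xFF0718
k_0 = rotl(K, (1*0+7) mod 24) = rotl(K, 7) = 0x838C7F
k_1 = rotl(K, (1*1+7) mod 24) = rotl(K, 8) = 0x0718FF
k_2 = rotl(K, (1*2+7) mod 24) = rotl(K, 9) = 0x0E31FE
k_3 = rotl(K, (1*3+7) mod 24) = rotl(K, 10) = 0x1C63FC
k_4 = rotl(K, (1*4+7) mod 24) = rotl(K, 11) = 0x38C7F8

0x38C7F8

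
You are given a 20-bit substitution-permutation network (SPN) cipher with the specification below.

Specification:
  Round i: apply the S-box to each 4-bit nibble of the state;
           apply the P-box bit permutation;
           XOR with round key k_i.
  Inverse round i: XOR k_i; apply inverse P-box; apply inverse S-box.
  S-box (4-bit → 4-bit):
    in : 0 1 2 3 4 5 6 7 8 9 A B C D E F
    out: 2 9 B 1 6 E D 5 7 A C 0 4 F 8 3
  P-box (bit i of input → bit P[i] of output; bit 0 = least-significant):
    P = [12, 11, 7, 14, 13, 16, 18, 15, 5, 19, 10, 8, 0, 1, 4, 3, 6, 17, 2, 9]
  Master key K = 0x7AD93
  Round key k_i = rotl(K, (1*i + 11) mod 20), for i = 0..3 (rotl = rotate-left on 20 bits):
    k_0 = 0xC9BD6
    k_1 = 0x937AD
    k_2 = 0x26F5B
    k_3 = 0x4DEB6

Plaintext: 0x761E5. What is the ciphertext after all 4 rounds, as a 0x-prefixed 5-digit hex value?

0x0A9F5

s_0 = plaintext = 0x761E5
s_1 = Round(s_0, k_0) = 0xC522B
s_2 = Round(s_1, k_1) = 0x09693
s_3 = Round(s_2, k_2) = 0x1FA71
s_4 = Round(s_3, k_3) = 0x0A9F5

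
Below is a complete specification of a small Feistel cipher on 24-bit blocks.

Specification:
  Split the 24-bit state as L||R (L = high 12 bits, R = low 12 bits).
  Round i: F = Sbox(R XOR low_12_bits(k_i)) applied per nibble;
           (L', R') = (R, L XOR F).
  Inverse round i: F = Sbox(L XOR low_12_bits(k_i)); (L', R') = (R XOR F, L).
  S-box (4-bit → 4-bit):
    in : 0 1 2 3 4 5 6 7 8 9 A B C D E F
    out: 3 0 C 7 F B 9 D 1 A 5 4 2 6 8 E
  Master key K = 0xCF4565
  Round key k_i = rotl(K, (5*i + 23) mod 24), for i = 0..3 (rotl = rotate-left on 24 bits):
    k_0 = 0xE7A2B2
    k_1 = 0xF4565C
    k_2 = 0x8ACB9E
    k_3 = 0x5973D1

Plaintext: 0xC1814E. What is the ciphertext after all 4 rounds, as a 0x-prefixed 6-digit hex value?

0x9E0267

s_0 = plaintext = 0xC1814E
s_1 = Round(s_0, k_0) = 0x14EBFA
s_2 = Round(s_1, k_1) = 0xBFA717
s_3 = Round(s_2, k_2) = 0x7179E0
s_4 = Round(s_3, k_3) = 0x9E0267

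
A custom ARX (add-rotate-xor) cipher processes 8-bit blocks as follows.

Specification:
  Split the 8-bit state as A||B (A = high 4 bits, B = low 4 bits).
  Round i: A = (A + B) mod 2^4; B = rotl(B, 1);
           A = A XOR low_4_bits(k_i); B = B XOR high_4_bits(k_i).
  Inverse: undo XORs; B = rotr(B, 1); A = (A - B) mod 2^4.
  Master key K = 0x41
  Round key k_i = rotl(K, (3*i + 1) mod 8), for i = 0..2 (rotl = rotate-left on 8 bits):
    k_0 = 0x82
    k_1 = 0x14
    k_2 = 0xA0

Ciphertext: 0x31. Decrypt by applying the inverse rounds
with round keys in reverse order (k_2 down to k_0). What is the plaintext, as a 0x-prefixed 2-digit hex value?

0x77

s_0 = ciphertext = 0x31
s_1 = InvRound(s_0, k_2) = 0x6D
s_2 = InvRound(s_1, k_1) = 0xC6
s_3 = InvRound(s_2, k_0) = 0x77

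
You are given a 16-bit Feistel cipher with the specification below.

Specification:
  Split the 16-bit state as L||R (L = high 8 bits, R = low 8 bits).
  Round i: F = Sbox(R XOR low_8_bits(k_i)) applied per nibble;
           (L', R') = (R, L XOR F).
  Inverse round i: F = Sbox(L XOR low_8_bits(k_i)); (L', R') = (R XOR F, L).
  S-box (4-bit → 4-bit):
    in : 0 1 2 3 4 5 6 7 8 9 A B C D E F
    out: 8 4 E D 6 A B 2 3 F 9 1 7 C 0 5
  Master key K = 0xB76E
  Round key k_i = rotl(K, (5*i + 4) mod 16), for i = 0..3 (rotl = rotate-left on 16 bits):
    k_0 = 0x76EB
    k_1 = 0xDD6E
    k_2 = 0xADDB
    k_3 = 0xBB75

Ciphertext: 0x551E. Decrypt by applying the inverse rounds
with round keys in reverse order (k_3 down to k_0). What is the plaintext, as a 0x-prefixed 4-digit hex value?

s_0 = ciphertext = 0x551E
s_1 = InvRound(s_0, k_3) = 0xF655
s_2 = InvRound(s_1, k_2) = 0xB9F6
s_3 = InvRound(s_2, k_1) = 0x34B9
s_4 = InvRound(s_3, k_0) = 0x7C34

0x7C34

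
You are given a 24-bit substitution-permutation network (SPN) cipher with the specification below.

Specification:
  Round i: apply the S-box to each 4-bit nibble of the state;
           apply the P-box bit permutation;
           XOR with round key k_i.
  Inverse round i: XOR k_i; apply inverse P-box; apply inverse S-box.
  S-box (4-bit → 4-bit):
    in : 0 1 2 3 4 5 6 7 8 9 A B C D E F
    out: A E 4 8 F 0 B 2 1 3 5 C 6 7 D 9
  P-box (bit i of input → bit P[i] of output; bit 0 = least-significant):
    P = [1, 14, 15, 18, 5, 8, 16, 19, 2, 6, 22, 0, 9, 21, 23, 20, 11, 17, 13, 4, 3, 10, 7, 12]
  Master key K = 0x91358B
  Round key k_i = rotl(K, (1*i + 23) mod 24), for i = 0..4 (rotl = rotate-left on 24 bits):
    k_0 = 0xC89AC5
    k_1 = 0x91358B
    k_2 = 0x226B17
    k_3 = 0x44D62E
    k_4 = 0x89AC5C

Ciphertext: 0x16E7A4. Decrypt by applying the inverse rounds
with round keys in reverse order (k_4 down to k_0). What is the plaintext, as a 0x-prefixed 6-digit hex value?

0x170A23

s_0 = ciphertext = 0x16E7A4
s_1 = InvRound(s_0, k_4) = 0xA6E740
s_2 = InvRound(s_1, k_3) = 0xFCCD98
s_3 = InvRound(s_2, k_2) = 0xDCEE3E
s_4 = InvRound(s_3, k_1) = 0xBF8E41
s_5 = InvRound(s_4, k_0) = 0x170A23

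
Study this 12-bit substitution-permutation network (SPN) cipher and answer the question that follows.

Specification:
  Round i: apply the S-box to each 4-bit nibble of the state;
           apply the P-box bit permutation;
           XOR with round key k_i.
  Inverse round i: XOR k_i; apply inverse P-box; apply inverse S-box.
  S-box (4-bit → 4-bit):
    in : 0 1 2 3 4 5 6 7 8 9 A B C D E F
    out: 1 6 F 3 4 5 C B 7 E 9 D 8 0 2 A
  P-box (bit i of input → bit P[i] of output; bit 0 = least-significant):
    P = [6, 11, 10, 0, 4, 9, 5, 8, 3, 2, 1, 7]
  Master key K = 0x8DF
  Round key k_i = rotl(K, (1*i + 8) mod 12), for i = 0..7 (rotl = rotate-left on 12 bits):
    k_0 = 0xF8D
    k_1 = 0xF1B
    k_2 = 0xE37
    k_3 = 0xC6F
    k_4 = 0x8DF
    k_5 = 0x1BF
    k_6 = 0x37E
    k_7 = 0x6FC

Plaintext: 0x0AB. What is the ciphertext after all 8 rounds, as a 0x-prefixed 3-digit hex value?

s_0 = plaintext = 0x0AB
s_1 = Round(s_0, k_0) = 0xAD4
s_2 = Round(s_1, k_1) = 0xB93
s_3 = Round(s_2, k_2) = 0x5DD
s_4 = Round(s_3, k_3) = 0xC65
s_5 = Round(s_4, k_4) = 0xD3F
s_6 = Round(s_5, k_5) = 0xBAE
s_7 = Round(s_6, k_6) = 0xAE4
s_8 = Round(s_7, k_7) = 0x074

0x074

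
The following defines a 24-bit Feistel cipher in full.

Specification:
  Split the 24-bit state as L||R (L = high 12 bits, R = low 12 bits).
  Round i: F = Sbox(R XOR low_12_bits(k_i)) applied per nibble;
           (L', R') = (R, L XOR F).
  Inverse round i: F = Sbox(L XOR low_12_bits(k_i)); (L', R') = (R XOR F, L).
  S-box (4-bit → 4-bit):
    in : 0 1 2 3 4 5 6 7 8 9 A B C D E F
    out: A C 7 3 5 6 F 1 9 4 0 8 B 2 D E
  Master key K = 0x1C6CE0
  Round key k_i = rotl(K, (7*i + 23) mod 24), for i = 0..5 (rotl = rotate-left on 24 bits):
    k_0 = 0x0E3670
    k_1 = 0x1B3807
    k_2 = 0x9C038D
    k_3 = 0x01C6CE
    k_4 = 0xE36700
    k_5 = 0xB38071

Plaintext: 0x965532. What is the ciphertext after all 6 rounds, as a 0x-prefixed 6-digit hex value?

0x8441CB

s_0 = plaintext = 0x965532
s_1 = Round(s_0, k_0) = 0x532A32
s_2 = Round(s_1, k_1) = 0xA32204
s_3 = Round(s_2, k_2) = 0x2046A6
s_4 = Round(s_3, k_3) = 0x6A68FD
s_5 = Round(s_4, k_4) = 0x8FD844
s_6 = Round(s_5, k_5) = 0x8441CB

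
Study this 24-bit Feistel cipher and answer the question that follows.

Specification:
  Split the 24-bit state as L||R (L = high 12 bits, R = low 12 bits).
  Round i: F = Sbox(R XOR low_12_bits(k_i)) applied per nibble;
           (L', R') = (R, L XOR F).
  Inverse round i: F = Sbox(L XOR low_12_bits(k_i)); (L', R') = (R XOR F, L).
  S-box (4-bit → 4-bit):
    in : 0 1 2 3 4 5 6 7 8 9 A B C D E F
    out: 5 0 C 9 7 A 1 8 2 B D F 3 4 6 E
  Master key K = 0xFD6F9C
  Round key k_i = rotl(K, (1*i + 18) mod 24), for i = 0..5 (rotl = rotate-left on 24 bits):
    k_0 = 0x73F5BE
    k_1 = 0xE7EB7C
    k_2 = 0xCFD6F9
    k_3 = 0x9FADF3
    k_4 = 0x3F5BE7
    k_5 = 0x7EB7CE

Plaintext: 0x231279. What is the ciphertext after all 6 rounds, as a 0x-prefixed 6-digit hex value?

0xE67CF0

s_0 = plaintext = 0x231279
s_1 = Round(s_0, k_0) = 0x279A09
s_2 = Round(s_1, k_1) = 0xA092F3
s_3 = Round(s_2, k_2) = 0x2F3D54
s_4 = Round(s_3, k_3) = 0xD5472B
s_5 = Round(s_4, k_4) = 0x72BE67
s_6 = Round(s_5, k_5) = 0xE67CF0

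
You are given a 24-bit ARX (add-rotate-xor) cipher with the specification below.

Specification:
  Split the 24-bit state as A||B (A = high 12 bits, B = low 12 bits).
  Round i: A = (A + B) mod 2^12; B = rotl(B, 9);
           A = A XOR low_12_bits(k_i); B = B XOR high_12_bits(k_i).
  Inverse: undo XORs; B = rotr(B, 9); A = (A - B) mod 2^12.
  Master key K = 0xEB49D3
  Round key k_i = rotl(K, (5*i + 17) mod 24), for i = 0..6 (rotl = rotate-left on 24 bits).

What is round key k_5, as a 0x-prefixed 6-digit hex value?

0x4FAD27

K = 0xEB49D3
k_0 = rotl(K, (5*0+17) mod 24) = rotl(K, 17) = 0xA7D693
k_1 = rotl(K, (5*1+17) mod 24) = rotl(K, 22) = 0xFAD274
k_2 = rotl(K, (5*2+17) mod 24) = rotl(K, 3) = 0x5A4E9F
k_3 = rotl(K, (5*3+17) mod 24) = rotl(K, 8) = 0x49D3EB
k_4 = rotl(K, (5*4+17) mod 24) = rotl(K, 13) = 0x3A7D69
k_5 = rotl(K, (5*5+17) mod 24) = rotl(K, 18) = 0x4FAD27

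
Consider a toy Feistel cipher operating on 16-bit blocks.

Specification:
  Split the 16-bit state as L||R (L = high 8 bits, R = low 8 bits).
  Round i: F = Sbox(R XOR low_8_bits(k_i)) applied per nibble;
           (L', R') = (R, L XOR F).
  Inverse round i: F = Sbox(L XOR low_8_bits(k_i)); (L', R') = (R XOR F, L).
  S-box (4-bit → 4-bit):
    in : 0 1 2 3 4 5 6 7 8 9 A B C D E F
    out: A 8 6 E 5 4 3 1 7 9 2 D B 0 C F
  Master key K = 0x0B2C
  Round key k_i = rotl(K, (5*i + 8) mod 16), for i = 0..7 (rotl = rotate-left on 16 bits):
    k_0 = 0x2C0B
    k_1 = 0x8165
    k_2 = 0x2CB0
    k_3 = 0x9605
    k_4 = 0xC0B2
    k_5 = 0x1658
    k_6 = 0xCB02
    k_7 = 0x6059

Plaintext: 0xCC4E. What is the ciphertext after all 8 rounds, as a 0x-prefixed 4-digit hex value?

0xE1A8

s_0 = plaintext = 0xCC4E
s_1 = Round(s_0, k_0) = 0x4E98
s_2 = Round(s_1, k_1) = 0x98BE
s_3 = Round(s_2, k_2) = 0xBE34
s_4 = Round(s_3, k_3) = 0x3456
s_5 = Round(s_4, k_4) = 0x56F1
s_6 = Round(s_5, k_5) = 0xF17F
s_7 = Round(s_6, k_6) = 0x7FE1
s_8 = Round(s_7, k_7) = 0xE1A8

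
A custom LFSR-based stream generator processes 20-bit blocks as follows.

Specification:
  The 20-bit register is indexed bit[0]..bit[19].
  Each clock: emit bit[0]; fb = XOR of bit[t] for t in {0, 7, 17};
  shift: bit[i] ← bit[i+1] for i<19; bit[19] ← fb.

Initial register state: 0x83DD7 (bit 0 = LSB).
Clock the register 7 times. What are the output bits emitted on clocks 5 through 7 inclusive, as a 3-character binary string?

101

reg_0 = 0x83DD7
clock 1: out=1, reg = 0x41EEB
clock 2: out=1, reg = 0x20F75
clock 3: out=1, reg = 0x107BA
clock 4: out=0, reg = 0x883DD
clock 5: out=1, reg = 0x441EE
clock 6: out=0, reg = 0xA20F7
clock 7: out=1, reg = 0xD107B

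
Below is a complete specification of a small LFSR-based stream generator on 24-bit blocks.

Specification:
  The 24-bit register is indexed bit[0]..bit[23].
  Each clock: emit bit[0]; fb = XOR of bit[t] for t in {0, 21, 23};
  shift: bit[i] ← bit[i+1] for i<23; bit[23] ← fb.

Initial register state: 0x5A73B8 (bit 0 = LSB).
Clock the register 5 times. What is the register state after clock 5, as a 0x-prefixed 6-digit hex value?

reg_0 = 0x5A73B8
clock 1: out=0, reg = 0x2D39DC
clock 2: out=0, reg = 0x969CEE
clock 3: out=0, reg = 0xCB4E77
clock 4: out=1, reg = 0x65A73B
clock 5: out=1, reg = 0x32D39D

0x32D39D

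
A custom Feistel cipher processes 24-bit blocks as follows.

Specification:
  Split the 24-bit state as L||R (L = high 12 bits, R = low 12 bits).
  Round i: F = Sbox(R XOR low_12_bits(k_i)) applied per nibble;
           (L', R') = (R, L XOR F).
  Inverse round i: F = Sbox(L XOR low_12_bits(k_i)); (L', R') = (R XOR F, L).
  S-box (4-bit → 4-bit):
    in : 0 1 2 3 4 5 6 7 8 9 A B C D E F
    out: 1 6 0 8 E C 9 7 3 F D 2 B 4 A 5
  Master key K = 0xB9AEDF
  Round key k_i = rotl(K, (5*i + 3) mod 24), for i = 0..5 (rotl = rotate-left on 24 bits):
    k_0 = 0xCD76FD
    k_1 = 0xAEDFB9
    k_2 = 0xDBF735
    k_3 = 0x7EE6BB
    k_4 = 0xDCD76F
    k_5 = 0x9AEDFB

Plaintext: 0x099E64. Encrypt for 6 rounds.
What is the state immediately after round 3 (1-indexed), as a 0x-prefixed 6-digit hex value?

s_0 = plaintext = 0x099E64
s_1 = Round(s_0, k_0) = 0xE64366
s_2 = Round(s_1, k_1) = 0x366521
s_3 = Round(s_2, k_2) = 0x521308
s_4 = Round(s_3, k_3) = 0x308909
s_5 = Round(s_4, k_4) = 0x909991
s_6 = Round(s_5, k_5) = 0x991794

0x521308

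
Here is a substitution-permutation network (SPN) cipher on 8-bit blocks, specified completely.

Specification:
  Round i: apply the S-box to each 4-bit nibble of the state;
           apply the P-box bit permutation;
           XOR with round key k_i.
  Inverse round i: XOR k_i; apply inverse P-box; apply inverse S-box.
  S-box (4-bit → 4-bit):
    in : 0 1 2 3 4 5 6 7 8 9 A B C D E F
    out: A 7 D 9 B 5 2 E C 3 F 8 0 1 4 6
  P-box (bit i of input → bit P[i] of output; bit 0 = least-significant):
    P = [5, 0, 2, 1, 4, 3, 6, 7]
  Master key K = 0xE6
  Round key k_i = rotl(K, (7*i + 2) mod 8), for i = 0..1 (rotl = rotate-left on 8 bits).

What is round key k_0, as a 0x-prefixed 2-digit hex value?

0x9B

K = 0xE6
k_0 = rotl(K, (7*0+2) mod 8) = rotl(K, 2) = 0x9B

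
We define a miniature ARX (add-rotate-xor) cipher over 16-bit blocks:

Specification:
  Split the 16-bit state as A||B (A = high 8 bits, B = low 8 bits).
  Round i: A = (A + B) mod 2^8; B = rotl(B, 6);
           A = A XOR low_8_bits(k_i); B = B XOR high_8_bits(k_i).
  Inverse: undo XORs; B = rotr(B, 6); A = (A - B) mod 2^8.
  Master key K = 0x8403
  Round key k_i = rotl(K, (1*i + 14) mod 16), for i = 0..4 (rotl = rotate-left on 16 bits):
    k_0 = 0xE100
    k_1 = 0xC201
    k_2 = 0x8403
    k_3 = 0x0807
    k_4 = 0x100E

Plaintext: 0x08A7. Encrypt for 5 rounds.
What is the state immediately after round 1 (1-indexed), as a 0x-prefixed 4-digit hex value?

s_0 = plaintext = 0x08A7
s_1 = Round(s_0, k_0) = 0xAF08
s_2 = Round(s_1, k_1) = 0xB6C0
s_3 = Round(s_2, k_2) = 0x75B4
s_4 = Round(s_3, k_3) = 0x2E25
s_5 = Round(s_4, k_4) = 0x5D59

0xAF08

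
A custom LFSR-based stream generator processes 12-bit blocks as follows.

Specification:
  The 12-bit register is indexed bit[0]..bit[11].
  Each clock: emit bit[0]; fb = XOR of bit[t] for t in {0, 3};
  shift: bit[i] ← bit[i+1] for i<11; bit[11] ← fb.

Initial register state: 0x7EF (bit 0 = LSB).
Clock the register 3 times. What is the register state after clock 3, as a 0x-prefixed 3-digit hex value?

reg_0 = 0x7EF
clock 1: out=1, reg = 0x3F7
clock 2: out=1, reg = 0x9FB
clock 3: out=1, reg = 0x4FD

0x4FD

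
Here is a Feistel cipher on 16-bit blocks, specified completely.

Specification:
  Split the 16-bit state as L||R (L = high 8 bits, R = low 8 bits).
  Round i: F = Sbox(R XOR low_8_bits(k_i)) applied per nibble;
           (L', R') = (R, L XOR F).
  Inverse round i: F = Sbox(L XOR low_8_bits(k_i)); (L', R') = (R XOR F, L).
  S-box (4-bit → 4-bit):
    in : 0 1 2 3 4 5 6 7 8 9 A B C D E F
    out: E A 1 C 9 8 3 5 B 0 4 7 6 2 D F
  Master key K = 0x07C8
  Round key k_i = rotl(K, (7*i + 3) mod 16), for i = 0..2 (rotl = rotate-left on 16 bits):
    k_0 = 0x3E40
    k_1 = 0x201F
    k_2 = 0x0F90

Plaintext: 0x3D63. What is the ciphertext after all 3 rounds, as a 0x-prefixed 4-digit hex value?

s_0 = plaintext = 0x3D63
s_1 = Round(s_0, k_0) = 0x6321
s_2 = Round(s_1, k_1) = 0x21AE
s_3 = Round(s_2, k_2) = 0xAEEC

0xAEEC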